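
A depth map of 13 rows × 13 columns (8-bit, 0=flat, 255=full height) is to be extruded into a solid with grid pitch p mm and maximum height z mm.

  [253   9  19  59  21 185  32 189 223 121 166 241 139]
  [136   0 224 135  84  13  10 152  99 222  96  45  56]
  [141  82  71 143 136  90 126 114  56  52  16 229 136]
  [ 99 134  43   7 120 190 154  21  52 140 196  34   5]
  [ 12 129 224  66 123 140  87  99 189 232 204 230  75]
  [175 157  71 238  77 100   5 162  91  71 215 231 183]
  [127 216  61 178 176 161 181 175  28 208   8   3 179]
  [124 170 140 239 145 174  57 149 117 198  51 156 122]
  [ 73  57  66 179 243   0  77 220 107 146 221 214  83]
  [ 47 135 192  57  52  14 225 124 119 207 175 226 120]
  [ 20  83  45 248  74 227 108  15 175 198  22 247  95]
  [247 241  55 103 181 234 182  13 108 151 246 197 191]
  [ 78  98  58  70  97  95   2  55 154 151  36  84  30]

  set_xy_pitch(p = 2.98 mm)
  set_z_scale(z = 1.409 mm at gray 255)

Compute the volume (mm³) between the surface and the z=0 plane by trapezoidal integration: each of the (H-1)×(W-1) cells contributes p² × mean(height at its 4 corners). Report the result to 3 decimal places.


height_mm = gray/255 × 1.409; cell vol = 2.98² × mean(4 corners)
unit = 2.98² × 1.409 / (4×255) = 0.0122671 mm³ per gray-sum
row 0: Σ corner-gray over 12 cells = 5274  → 64.6969
row 1: Σ corner-gray over 12 cells = 4859  → 59.6060
row 2: Σ corner-gray over 12 cells = 4793  → 58.7964
row 3: Σ corner-gray over 12 cells = 5819  → 71.3825
row 4: Σ corner-gray over 12 cells = 6727  → 82.5211
row 5: Σ corner-gray over 12 cells = 6290  → 77.1603
row 6: Σ corner-gray over 12 cells = 6534  → 80.1535
row 7: Σ corner-gray over 12 cells = 6654  → 81.6256
row 8: Σ corner-gray over 12 cells = 6435  → 78.9391
row 9: Σ corner-gray over 12 cells = 6218  → 76.2771
row 10: Σ corner-gray over 12 cells = 6859  → 84.1403
row 11: Σ corner-gray over 12 cells = 5768  → 70.7569
Σ rows: total corner-gray = 72230  → 886.0556 mm³

886.056


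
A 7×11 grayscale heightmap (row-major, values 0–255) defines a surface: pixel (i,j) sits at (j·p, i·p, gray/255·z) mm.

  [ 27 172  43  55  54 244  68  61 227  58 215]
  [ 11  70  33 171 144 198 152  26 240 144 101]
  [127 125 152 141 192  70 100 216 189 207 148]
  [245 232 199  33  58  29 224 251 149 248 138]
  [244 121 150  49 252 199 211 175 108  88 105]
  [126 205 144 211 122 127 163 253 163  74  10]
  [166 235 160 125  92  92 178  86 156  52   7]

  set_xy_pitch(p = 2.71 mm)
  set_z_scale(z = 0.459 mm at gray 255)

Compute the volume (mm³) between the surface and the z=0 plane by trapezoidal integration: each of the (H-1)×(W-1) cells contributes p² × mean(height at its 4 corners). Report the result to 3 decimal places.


height_mm = gray/255 × 0.459; cell vol = 2.71² × mean(4 corners)
unit = 2.71² × 0.459 / (4×255) = 0.00330484 mm³ per gray-sum
row 0: Σ corner-gray over 10 cells = 4674  → 15.4468
row 1: Σ corner-gray over 10 cells = 5527  → 18.2659
row 2: Σ corner-gray over 10 cells = 6288  → 20.7809
row 3: Σ corner-gray over 10 cells = 6284  → 20.7676
row 4: Σ corner-gray over 10 cells = 6115  → 20.2091
row 5: Σ corner-gray over 10 cells = 5585  → 18.4576
Σ rows: total corner-gray = 34473  → 113.9279 mm³

113.928


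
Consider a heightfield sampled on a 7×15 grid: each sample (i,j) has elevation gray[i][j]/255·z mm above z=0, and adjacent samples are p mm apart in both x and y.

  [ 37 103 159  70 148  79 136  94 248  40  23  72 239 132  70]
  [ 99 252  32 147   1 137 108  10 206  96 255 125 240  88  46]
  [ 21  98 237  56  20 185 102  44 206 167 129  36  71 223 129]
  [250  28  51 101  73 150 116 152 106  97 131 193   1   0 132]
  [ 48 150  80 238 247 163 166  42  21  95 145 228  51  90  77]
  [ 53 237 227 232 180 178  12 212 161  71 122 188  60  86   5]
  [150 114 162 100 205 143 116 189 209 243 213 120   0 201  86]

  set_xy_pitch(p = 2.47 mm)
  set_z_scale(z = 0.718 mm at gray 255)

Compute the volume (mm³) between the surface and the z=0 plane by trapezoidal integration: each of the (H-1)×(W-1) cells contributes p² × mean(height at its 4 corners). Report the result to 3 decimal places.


179.457

height_mm = gray/255 × 0.718; cell vol = 2.47² × mean(4 corners)
unit = 2.47² × 0.718 / (4×255) = 0.00429456 mm³ per gray-sum
row 0: Σ corner-gray over 14 cells = 6732  → 28.9109
row 1: Σ corner-gray over 14 cells = 6837  → 29.3619
row 2: Σ corner-gray over 14 cells = 6078  → 26.1023
row 3: Σ corner-gray over 14 cells = 6337  → 27.2146
row 4: Σ corner-gray over 14 cells = 7547  → 32.4110
row 5: Σ corner-gray over 14 cells = 8256  → 35.4558
Σ rows: total corner-gray = 41787  → 179.4566 mm³


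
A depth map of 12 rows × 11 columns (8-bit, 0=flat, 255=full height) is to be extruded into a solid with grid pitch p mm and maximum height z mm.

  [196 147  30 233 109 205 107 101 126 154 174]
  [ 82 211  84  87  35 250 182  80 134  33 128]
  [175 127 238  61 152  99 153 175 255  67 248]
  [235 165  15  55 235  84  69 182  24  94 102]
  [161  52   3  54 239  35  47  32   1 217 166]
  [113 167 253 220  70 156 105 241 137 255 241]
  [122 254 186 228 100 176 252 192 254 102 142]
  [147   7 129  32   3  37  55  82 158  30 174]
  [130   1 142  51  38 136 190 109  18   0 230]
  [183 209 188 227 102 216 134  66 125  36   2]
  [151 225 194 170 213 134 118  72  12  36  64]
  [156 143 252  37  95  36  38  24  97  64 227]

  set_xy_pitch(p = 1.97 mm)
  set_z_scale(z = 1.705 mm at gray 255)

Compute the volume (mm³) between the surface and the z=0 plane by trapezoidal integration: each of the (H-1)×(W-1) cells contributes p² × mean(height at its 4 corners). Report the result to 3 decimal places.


height_mm = gray/255 × 1.705; cell vol = 1.97² × mean(4 corners)
unit = 1.97² × 1.705 / (4×255) = 0.00648719 mm³ per gray-sum
row 0: Σ corner-gray over 10 cells = 5196  → 33.7074
row 1: Σ corner-gray over 10 cells = 5479  → 35.5433
row 2: Σ corner-gray over 10 cells = 5260  → 34.1226
row 3: Σ corner-gray over 10 cells = 3870  → 25.1054
row 4: Σ corner-gray over 10 cells = 5249  → 34.0513
row 5: Σ corner-gray over 10 cells = 7314  → 47.4473
row 6: Σ corner-gray over 10 cells = 5139  → 33.3377
row 7: Σ corner-gray over 10 cells = 3117  → 20.2206
row 8: Σ corner-gray over 10 cells = 4521  → 29.3286
row 9: Σ corner-gray over 10 cells = 5354  → 34.7324
row 10: Σ corner-gray over 10 cells = 4518  → 29.3091
Σ rows: total corner-gray = 55017  → 356.9058 mm³

356.906


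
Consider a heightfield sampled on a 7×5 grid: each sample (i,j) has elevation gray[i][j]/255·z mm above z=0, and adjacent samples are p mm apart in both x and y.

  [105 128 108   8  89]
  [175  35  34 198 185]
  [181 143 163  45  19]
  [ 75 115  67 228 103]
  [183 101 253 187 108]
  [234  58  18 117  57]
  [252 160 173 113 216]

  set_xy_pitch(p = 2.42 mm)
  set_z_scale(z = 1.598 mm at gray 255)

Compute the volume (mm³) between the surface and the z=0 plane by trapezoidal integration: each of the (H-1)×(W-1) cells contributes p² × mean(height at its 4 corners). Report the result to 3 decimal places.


height_mm = gray/255 × 1.598; cell vol = 2.42² × mean(4 corners)
unit = 2.42² × 1.598 / (4×255) = 0.00917503 mm³ per gray-sum
row 0: Σ corner-gray over 4 cells = 1576  → 14.4598
row 1: Σ corner-gray over 4 cells = 1796  → 16.4783
row 2: Σ corner-gray over 4 cells = 1900  → 17.4326
row 3: Σ corner-gray over 4 cells = 2371  → 21.7540
row 4: Σ corner-gray over 4 cells = 2050  → 18.8088
row 5: Σ corner-gray over 4 cells = 2037  → 18.6895
Σ rows: total corner-gray = 11730  → 107.6231 mm³

107.623


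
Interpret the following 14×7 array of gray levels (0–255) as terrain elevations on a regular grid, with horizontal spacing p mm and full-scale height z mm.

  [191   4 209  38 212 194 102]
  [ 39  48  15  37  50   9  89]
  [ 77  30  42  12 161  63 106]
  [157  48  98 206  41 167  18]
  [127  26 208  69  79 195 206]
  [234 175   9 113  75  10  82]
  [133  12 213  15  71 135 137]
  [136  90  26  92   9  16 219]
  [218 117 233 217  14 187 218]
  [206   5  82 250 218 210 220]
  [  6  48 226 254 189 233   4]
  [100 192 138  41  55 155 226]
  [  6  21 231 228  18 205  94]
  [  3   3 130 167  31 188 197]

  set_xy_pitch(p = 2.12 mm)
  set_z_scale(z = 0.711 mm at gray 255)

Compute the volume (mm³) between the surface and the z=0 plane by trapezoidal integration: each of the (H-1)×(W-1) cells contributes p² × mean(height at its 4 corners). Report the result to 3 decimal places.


height_mm = gray/255 × 0.711; cell vol = 2.12² × mean(4 corners)
unit = 2.12² × 0.711 / (4×255) = 0.00313286 mm³ per gray-sum
row 0: Σ corner-gray over 6 cells = 2053  → 6.4318
row 1: Σ corner-gray over 6 cells = 1245  → 3.9004
row 2: Σ corner-gray over 6 cells = 2094  → 6.5602
row 3: Σ corner-gray over 6 cells = 2782  → 8.7156
row 4: Σ corner-gray over 6 cells = 2567  → 8.0421
row 5: Σ corner-gray over 6 cells = 2242  → 7.0239
row 6: Σ corner-gray over 6 cells = 1983  → 6.2125
row 7: Σ corner-gray over 6 cells = 2793  → 8.7501
row 8: Σ corner-gray over 6 cells = 3928  → 12.3059
row 9: Σ corner-gray over 6 cells = 3866  → 12.1116
row 10: Σ corner-gray over 6 cells = 3398  → 10.6455
row 11: Σ corner-gray over 6 cells = 2994  → 9.3798
row 12: Σ corner-gray over 6 cells = 2744  → 8.5966
Σ rows: total corner-gray = 34689  → 108.6758 mm³

108.676


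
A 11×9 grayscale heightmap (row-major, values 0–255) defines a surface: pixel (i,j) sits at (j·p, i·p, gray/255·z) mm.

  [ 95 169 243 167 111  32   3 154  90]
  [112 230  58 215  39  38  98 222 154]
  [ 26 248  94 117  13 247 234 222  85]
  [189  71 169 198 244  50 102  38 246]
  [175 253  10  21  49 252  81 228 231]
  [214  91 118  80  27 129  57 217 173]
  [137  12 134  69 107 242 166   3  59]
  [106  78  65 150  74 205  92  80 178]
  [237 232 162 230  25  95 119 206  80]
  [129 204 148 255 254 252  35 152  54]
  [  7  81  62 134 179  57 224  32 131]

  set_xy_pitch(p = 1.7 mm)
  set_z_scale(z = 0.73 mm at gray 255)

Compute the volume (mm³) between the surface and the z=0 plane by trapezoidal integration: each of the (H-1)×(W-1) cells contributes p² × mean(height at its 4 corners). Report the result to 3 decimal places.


87.724

height_mm = gray/255 × 0.73; cell vol = 1.7² × mean(4 corners)
unit = 1.7² × 0.73 / (4×255) = 0.00206833 mm³ per gray-sum
row 0: Σ corner-gray over 8 cells = 4009  → 8.2919
row 1: Σ corner-gray over 8 cells = 4527  → 9.3633
row 2: Σ corner-gray over 8 cells = 4640  → 9.5971
row 3: Σ corner-gray over 8 cells = 4373  → 9.0448
row 4: Σ corner-gray over 8 cells = 4019  → 8.3126
row 5: Σ corner-gray over 8 cells = 3487  → 7.2123
row 6: Σ corner-gray over 8 cells = 3434  → 7.1027
row 7: Σ corner-gray over 8 cells = 4227  → 8.7428
row 8: Σ corner-gray over 8 cells = 5238  → 10.8339
row 9: Σ corner-gray over 8 cells = 4459  → 9.2227
Σ rows: total corner-gray = 42413  → 87.7242 mm³


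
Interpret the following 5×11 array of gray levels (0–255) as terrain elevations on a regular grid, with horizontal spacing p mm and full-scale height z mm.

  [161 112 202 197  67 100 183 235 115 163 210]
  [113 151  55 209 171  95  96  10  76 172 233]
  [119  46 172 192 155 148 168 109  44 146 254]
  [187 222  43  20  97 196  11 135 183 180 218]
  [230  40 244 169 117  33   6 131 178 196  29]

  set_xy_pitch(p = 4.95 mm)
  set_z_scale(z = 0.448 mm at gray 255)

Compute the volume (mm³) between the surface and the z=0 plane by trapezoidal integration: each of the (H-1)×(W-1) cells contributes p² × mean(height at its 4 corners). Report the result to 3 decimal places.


226.667

height_mm = gray/255 × 0.448; cell vol = 4.95² × mean(4 corners)
unit = 4.95² × 0.448 / (4×255) = 0.0107619 mm³ per gray-sum
row 0: Σ corner-gray over 10 cells = 5535  → 59.5670
row 1: Σ corner-gray over 10 cells = 5149  → 55.4129
row 2: Σ corner-gray over 10 cells = 5312  → 57.1671
row 3: Σ corner-gray over 10 cells = 5066  → 54.5197
Σ rows: total corner-gray = 21062  → 226.6668 mm³


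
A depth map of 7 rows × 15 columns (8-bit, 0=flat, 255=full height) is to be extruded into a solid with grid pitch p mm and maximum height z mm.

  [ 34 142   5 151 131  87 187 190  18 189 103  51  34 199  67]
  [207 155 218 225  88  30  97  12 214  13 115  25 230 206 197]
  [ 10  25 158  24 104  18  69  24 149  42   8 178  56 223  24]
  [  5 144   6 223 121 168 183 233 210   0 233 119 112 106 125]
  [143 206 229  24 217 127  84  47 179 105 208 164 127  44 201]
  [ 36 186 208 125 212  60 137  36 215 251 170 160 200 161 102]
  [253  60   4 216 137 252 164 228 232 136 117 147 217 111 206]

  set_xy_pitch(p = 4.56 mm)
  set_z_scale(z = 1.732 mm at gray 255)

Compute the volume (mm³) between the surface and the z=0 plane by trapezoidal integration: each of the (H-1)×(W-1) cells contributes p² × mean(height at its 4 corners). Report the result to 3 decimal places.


1534.501

height_mm = gray/255 × 1.732; cell vol = 4.56² × mean(4 corners)
unit = 4.56² × 1.732 / (4×255) = 0.0353083 mm³ per gray-sum
row 0: Σ corner-gray over 14 cells = 6735  → 237.8017
row 1: Σ corner-gray over 14 cells = 5850  → 206.5538
row 2: Σ corner-gray over 14 cells = 6036  → 213.1212
row 3: Σ corner-gray over 14 cells = 7712  → 272.2980
row 4: Σ corner-gray over 14 cells = 8246  → 291.1526
row 5: Σ corner-gray over 14 cells = 8881  → 313.5734
Σ rows: total corner-gray = 43460  → 1534.5008 mm³


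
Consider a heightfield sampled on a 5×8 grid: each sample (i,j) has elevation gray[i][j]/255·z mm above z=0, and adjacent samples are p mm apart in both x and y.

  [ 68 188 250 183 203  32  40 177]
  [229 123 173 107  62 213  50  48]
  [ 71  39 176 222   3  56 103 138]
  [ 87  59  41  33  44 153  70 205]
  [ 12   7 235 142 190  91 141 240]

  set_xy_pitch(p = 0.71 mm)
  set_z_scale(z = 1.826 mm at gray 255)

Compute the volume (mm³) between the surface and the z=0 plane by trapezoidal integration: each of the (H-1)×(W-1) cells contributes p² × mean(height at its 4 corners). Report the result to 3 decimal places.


11.159

height_mm = gray/255 × 1.826; cell vol = 0.71² × mean(4 corners)
unit = 0.71² × 1.826 / (4×255) = 0.000902438 mm³ per gray-sum
row 0: Σ corner-gray over 7 cells = 3770  → 3.4022
row 1: Σ corner-gray over 7 cells = 3140  → 2.8337
row 2: Σ corner-gray over 7 cells = 2499  → 2.2552
row 3: Σ corner-gray over 7 cells = 2956  → 2.6676
Σ rows: total corner-gray = 12365  → 11.1586 mm³


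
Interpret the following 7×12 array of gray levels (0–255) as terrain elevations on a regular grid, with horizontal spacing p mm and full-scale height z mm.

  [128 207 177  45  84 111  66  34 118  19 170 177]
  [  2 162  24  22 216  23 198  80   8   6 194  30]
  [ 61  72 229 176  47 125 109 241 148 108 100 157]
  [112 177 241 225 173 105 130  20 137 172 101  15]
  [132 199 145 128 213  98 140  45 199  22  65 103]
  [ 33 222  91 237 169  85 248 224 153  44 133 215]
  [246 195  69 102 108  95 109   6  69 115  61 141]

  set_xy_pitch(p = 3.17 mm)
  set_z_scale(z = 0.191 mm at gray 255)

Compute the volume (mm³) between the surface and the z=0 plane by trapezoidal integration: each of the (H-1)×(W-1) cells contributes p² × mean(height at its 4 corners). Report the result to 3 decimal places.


61.810

height_mm = gray/255 × 0.191; cell vol = 3.17² × mean(4 corners)
unit = 3.17² × 0.191 / (4×255) = 0.00188171 mm³ per gray-sum
row 0: Σ corner-gray over 11 cells = 4265  → 8.0255
row 1: Σ corner-gray over 11 cells = 4826  → 9.0811
row 2: Σ corner-gray over 11 cells = 6017  → 11.3222
row 3: Σ corner-gray over 11 cells = 5832  → 10.9741
row 4: Σ corner-gray over 11 cells = 6203  → 11.6722
row 5: Σ corner-gray over 11 cells = 5705  → 10.7351
Σ rows: total corner-gray = 32848  → 61.8103 mm³


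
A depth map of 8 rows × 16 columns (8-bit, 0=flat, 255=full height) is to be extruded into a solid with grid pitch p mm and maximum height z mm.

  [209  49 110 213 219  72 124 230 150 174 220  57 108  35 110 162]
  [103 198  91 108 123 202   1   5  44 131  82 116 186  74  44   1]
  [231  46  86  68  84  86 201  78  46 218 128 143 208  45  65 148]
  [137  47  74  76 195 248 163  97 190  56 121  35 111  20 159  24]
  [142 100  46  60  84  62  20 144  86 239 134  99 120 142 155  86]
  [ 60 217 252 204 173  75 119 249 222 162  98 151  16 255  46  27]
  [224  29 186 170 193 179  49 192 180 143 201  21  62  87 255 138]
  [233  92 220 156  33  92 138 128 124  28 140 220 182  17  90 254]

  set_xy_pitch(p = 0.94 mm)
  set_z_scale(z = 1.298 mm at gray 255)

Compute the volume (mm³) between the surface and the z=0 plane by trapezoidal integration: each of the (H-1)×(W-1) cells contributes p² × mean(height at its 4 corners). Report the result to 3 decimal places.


57.645

height_mm = gray/255 × 1.298; cell vol = 0.94² × mean(4 corners)
unit = 0.94² × 1.298 / (4×255) = 0.00112442 mm³ per gray-sum
row 0: Σ corner-gray over 15 cells = 7027  → 7.9013
row 1: Σ corner-gray over 15 cells = 6297  → 7.0805
row 2: Σ corner-gray over 15 cells = 6728  → 7.5651
row 3: Σ corner-gray over 15 cells = 6555  → 7.3706
row 4: Σ corner-gray over 15 cells = 7775  → 8.7424
row 5: Σ corner-gray over 15 cells = 8821  → 9.9185
row 6: Σ corner-gray over 15 cells = 8063  → 9.0662
Σ rows: total corner-gray = 51266  → 57.6447 mm³


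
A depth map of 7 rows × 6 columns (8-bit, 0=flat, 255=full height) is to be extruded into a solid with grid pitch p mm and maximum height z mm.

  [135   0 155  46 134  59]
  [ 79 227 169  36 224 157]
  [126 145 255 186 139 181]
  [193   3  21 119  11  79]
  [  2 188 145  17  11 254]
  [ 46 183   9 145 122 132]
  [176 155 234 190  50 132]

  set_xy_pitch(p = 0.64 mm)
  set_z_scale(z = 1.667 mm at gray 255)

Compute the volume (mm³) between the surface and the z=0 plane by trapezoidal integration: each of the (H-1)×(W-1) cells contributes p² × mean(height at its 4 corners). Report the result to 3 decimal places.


height_mm = gray/255 × 1.667; cell vol = 0.64² × mean(4 corners)
unit = 0.64² × 1.667 / (4×255) = 0.000669415 mm³ per gray-sum
row 0: Σ corner-gray over 5 cells = 2412  → 1.6146
row 1: Σ corner-gray over 5 cells = 3305  → 2.2124
row 2: Σ corner-gray over 5 cells = 2337  → 1.5644
row 3: Σ corner-gray over 5 cells = 1558  → 1.0429
row 4: Σ corner-gray over 5 cells = 2074  → 1.3884
row 5: Σ corner-gray over 5 cells = 2662  → 1.7820
Σ rows: total corner-gray = 14348  → 9.6048 mm³

9.605


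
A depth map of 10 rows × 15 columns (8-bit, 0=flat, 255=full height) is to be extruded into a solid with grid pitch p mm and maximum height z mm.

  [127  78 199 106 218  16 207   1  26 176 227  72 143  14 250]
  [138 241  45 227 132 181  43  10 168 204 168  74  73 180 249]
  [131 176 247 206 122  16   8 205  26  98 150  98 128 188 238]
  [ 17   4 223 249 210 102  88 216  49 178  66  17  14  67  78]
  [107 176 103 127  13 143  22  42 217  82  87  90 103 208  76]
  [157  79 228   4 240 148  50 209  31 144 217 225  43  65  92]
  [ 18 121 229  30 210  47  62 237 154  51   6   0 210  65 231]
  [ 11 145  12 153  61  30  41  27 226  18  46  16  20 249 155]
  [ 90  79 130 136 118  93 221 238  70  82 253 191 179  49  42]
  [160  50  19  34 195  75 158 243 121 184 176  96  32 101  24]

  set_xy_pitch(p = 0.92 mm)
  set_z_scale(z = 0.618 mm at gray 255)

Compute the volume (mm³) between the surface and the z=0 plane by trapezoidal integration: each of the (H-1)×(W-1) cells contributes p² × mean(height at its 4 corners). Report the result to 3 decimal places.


height_mm = gray/255 × 0.618; cell vol = 0.92² × mean(4 corners)
unit = 0.92² × 0.618 / (4×255) = 0.000512819 mm³ per gray-sum
row 0: Σ corner-gray over 14 cells = 7222  → 3.7036
row 1: Σ corner-gray over 14 cells = 7584  → 3.8892
row 2: Σ corner-gray over 14 cells = 6766  → 3.4697
row 3: Σ corner-gray over 14 cells = 6070  → 3.1128
row 4: Σ corner-gray over 14 cells = 6624  → 3.3969
row 5: Σ corner-gray over 14 cells = 6708  → 3.4400
row 6: Σ corner-gray over 14 cells = 5347  → 2.7420
row 7: Σ corner-gray over 14 cells = 6064  → 3.1097
row 8: Σ corner-gray over 14 cells = 6962  → 3.5702
Σ rows: total corner-gray = 59347  → 30.4343 mm³

30.434


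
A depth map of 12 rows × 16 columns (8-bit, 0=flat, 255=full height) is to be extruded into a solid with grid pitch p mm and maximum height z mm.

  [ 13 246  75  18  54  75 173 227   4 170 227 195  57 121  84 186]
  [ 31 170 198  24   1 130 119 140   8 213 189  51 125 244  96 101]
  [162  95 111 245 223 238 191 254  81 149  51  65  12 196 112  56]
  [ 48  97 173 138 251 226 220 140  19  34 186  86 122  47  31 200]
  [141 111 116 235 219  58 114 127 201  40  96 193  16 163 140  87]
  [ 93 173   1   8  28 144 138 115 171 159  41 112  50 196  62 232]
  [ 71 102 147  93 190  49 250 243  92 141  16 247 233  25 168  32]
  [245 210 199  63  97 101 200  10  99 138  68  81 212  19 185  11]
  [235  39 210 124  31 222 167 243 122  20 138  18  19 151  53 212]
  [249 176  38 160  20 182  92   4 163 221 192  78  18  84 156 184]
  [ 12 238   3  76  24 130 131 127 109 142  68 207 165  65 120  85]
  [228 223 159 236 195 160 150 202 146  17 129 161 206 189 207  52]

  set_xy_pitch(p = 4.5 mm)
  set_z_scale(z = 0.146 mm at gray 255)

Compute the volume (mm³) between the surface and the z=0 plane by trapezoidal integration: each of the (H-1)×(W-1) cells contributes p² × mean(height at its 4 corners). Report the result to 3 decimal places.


height_mm = gray/255 × 0.146; cell vol = 4.5² × mean(4 corners)
unit = 4.5² × 0.146 / (4×255) = 0.00289853 mm³ per gray-sum
row 0: Σ corner-gray over 15 cells = 7199  → 20.8665
row 1: Σ corner-gray over 15 cells = 7812  → 22.6433
row 2: Σ corner-gray over 15 cells = 8052  → 23.3390
row 3: Σ corner-gray over 15 cells = 7674  → 22.2433
row 4: Σ corner-gray over 15 cells = 7007  → 20.3100
row 5: Σ corner-gray over 15 cells = 7216  → 20.9158
row 6: Σ corner-gray over 15 cells = 7715  → 22.3622
row 7: Σ corner-gray over 15 cells = 7181  → 20.8143
row 8: Σ corner-gray over 15 cells = 7162  → 20.7593
row 9: Σ corner-gray over 15 cells = 6908  → 20.0230
row 10: Σ corner-gray over 15 cells = 8347  → 24.1940
Σ rows: total corner-gray = 82273  → 238.4707 mm³

238.471


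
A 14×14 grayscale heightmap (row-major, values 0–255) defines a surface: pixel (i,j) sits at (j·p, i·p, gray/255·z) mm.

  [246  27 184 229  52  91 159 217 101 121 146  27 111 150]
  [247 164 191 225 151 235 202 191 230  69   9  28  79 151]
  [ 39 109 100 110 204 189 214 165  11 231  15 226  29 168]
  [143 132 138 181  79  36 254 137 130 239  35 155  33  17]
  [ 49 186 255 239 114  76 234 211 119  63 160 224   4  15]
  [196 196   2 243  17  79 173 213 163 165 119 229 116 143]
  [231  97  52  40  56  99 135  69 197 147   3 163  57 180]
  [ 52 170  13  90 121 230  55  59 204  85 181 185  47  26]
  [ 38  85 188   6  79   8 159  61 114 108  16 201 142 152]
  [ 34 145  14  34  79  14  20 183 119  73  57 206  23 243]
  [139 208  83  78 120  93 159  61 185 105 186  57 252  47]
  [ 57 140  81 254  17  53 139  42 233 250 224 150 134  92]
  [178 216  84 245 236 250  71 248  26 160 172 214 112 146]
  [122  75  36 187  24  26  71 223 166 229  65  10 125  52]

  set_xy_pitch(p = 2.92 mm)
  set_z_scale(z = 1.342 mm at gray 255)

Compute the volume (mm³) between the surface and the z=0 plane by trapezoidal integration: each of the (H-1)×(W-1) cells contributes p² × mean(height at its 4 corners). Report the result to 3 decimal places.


height_mm = gray/255 × 1.342; cell vol = 2.92² × mean(4 corners)
unit = 2.92² × 1.342 / (4×255) = 0.0112181 mm³ per gray-sum
row 0: Σ corner-gray over 13 cells = 7272  → 81.5778
row 1: Σ corner-gray over 13 cells = 7359  → 82.5538
row 2: Σ corner-gray over 13 cells = 6671  → 74.8357
row 3: Σ corner-gray over 13 cells = 7092  → 79.5585
row 4: Σ corner-gray over 13 cells = 7603  → 85.2910
row 5: Σ corner-gray over 13 cells = 6410  → 71.9078
row 6: Σ corner-gray over 13 cells = 5599  → 62.8100
row 7: Σ corner-gray over 13 cells = 5482  → 61.4974
row 8: Σ corner-gray over 13 cells = 4735  → 53.1175
row 9: Σ corner-gray over 13 cells = 5571  → 62.4959
row 10: Σ corner-gray over 13 cells = 6943  → 77.8870
row 11: Σ corner-gray over 13 cells = 7975  → 89.4641
row 12: Σ corner-gray over 13 cells = 7040  → 78.9752
Σ rows: total corner-gray = 85752  → 961.9717 mm³

961.972


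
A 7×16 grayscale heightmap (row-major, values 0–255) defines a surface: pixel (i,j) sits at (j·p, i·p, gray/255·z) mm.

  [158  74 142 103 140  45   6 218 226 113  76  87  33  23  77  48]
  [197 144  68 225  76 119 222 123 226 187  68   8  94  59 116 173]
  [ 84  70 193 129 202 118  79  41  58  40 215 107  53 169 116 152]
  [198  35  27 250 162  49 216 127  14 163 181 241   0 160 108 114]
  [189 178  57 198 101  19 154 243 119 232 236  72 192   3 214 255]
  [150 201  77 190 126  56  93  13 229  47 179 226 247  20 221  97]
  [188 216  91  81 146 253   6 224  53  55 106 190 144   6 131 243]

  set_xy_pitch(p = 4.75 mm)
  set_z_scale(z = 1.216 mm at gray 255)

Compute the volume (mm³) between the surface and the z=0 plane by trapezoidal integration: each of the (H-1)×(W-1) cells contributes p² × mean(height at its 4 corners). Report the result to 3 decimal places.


1237.014

height_mm = gray/255 × 1.216; cell vol = 4.75² × mean(4 corners)
unit = 4.75² × 1.216 / (4×255) = 0.026898 mm³ per gray-sum
row 0: Σ corner-gray over 15 cells = 6772  → 182.1535
row 1: Σ corner-gray over 15 cells = 7256  → 195.1722
row 2: Σ corner-gray over 15 cells = 7194  → 193.5045
row 3: Σ corner-gray over 15 cells = 8258  → 222.1240
row 4: Σ corner-gray over 15 cells = 8577  → 230.7045
row 5: Σ corner-gray over 15 cells = 7932  → 213.3552
Σ rows: total corner-gray = 45989  → 1237.0139 mm³


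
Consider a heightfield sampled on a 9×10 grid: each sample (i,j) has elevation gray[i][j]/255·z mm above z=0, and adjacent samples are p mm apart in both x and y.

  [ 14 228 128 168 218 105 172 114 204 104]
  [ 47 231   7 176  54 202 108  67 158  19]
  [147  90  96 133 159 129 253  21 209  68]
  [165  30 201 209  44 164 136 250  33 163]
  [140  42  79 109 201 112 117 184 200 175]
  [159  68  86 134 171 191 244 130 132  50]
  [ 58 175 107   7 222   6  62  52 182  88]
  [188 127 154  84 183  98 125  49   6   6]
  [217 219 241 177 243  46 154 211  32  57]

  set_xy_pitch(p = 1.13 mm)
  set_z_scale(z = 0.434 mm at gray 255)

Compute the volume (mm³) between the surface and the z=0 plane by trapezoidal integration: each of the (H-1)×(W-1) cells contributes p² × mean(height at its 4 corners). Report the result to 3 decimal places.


19.914

height_mm = gray/255 × 0.434; cell vol = 1.13² × mean(4 corners)
unit = 1.13² × 0.434 / (4×255) = 0.000543308 mm³ per gray-sum
row 0: Σ corner-gray over 9 cells = 4864  → 2.6427
row 1: Σ corner-gray over 9 cells = 4467  → 2.4270
row 2: Σ corner-gray over 9 cells = 4857  → 2.6388
row 3: Σ corner-gray over 9 cells = 4865  → 2.6432
row 4: Σ corner-gray over 9 cells = 4924  → 2.6753
row 5: Σ corner-gray over 9 cells = 4293  → 2.3324
row 6: Σ corner-gray over 9 cells = 3618  → 1.9657
row 7: Σ corner-gray over 9 cells = 4766  → 2.5894
Σ rows: total corner-gray = 36654  → 19.9144 mm³


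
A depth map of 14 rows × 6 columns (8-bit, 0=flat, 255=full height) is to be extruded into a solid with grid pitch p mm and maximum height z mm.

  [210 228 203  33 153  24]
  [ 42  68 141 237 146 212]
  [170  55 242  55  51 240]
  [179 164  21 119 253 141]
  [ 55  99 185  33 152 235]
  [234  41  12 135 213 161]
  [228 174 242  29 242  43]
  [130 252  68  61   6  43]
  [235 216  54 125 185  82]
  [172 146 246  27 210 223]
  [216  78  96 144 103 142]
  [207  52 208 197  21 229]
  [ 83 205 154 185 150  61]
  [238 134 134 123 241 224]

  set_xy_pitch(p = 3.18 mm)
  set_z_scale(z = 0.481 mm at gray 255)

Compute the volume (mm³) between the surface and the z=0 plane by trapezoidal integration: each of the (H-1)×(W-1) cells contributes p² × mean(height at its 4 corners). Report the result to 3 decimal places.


height_mm = gray/255 × 0.481; cell vol = 3.18² × mean(4 corners)
unit = 3.18² × 0.481 / (4×255) = 0.00476869 mm³ per gray-sum
row 0: Σ corner-gray over 5 cells = 2906  → 13.8578
row 1: Σ corner-gray over 5 cells = 2654  → 12.6561
row 2: Σ corner-gray over 5 cells = 2650  → 12.6370
row 3: Σ corner-gray over 5 cells = 2662  → 12.6943
row 4: Σ corner-gray over 5 cells = 2425  → 11.5641
row 5: Σ corner-gray over 5 cells = 2842  → 13.5526
row 6: Σ corner-gray over 5 cells = 2592  → 12.3604
row 7: Σ corner-gray over 5 cells = 2424  → 11.5593
row 8: Σ corner-gray over 5 cells = 3130  → 14.9260
row 9: Σ corner-gray over 5 cells = 2853  → 13.6051
row 10: Σ corner-gray over 5 cells = 2592  → 12.3604
row 11: Σ corner-gray over 5 cells = 2924  → 13.9437
row 12: Σ corner-gray over 5 cells = 3258  → 15.5364
Σ rows: total corner-gray = 35912  → 171.2532 mm³

171.253


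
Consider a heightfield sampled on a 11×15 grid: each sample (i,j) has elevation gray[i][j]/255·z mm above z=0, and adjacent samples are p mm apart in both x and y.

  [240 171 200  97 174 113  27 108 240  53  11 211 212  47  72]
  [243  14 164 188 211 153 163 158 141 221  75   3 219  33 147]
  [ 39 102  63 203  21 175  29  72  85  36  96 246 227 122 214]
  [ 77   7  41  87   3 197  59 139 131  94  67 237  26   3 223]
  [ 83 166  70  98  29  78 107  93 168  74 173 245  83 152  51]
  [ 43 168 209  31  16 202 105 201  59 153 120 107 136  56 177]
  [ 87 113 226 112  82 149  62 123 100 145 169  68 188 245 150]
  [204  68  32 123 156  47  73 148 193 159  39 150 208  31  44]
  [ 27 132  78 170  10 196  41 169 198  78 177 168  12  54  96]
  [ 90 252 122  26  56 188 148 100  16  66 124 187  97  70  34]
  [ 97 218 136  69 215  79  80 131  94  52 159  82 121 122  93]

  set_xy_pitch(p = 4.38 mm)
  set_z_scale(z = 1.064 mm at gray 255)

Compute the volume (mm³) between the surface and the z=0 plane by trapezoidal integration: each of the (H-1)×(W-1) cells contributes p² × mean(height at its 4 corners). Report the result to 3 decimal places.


height_mm = gray/255 × 1.064; cell vol = 4.38² × mean(4 corners)
unit = 4.38² × 1.064 / (4×255) = 0.020012 mm³ per gray-sum
row 0: Σ corner-gray over 14 cells = 7516  → 150.4099
row 1: Σ corner-gray over 14 cells = 7083  → 141.7447
row 2: Σ corner-gray over 14 cells = 5689  → 113.8481
row 3: Σ corner-gray over 14 cells = 5688  → 113.8280
row 4: Σ corner-gray over 14 cells = 6552  → 131.1184
row 5: Σ corner-gray over 14 cells = 7147  → 143.0255
row 6: Σ corner-gray over 14 cells = 6903  → 138.1426
row 7: Σ corner-gray over 14 cells = 6191  → 123.8941
row 8: Σ corner-gray over 14 cells = 6117  → 122.4132
row 9: Σ corner-gray over 14 cells = 6334  → 126.7558
Σ rows: total corner-gray = 65220  → 1305.1802 mm³

1305.180


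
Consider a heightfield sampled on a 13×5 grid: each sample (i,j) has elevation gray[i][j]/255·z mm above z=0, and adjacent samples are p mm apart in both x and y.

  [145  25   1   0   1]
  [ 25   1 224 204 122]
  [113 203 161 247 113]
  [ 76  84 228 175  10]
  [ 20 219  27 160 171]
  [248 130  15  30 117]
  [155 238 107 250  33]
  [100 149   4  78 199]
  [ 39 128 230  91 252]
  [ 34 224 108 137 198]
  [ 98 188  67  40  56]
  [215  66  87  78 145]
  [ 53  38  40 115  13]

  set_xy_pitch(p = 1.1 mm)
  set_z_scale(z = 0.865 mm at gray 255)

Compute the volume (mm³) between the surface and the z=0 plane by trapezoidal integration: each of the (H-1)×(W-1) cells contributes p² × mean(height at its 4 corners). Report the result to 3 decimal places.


23.847

height_mm = gray/255 × 0.865; cell vol = 1.1² × mean(4 corners)
unit = 1.1² × 0.865 / (4×255) = 0.00102613 mm³ per gray-sum
row 0: Σ corner-gray over 4 cells = 1203  → 1.2344
row 1: Σ corner-gray over 4 cells = 2453  → 2.5171
row 2: Σ corner-gray over 4 cells = 2508  → 2.5735
row 3: Σ corner-gray over 4 cells = 2063  → 2.1169
row 4: Σ corner-gray over 4 cells = 1718  → 1.7629
row 5: Σ corner-gray over 4 cells = 2093  → 2.1477
row 6: Σ corner-gray over 4 cells = 2139  → 2.1949
row 7: Σ corner-gray over 4 cells = 1950  → 2.0009
row 8: Σ corner-gray over 4 cells = 2359  → 2.4206
row 9: Σ corner-gray over 4 cells = 1914  → 1.9640
row 10: Σ corner-gray over 4 cells = 1566  → 1.6069
row 11: Σ corner-gray over 4 cells = 1274  → 1.3073
Σ rows: total corner-gray = 23240  → 23.8472 mm³


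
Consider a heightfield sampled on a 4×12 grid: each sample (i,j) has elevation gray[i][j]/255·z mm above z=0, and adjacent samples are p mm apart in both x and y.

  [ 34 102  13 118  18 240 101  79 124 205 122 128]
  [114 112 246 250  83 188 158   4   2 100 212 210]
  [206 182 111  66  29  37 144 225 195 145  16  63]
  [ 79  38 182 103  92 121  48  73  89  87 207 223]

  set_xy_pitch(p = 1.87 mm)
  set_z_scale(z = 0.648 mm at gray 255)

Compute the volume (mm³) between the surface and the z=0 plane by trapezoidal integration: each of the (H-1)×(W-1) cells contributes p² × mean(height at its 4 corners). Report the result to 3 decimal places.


height_mm = gray/255 × 0.648; cell vol = 1.87² × mean(4 corners)
unit = 1.87² × 0.648 / (4×255) = 0.00222156 mm³ per gray-sum
row 0: Σ corner-gray over 11 cells = 5440  → 12.0853
row 1: Σ corner-gray over 11 cells = 5603  → 12.4474
row 2: Σ corner-gray over 11 cells = 4951  → 10.9989
Σ rows: total corner-gray = 15994  → 35.5316 mm³

35.532


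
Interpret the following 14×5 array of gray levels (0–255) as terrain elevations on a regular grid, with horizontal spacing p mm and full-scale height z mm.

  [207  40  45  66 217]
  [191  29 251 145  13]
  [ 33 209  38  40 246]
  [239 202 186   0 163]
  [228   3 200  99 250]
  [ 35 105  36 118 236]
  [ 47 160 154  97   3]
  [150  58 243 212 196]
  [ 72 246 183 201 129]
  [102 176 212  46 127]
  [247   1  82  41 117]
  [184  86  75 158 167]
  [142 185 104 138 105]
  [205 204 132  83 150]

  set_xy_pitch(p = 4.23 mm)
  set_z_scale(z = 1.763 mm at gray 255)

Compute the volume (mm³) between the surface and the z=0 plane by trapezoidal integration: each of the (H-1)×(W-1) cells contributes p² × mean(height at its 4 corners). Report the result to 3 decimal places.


830.040

height_mm = gray/255 × 1.763; cell vol = 4.23² × mean(4 corners)
unit = 4.23² × 1.763 / (4×255) = 0.0309266 mm³ per gray-sum
row 0: Σ corner-gray over 4 cells = 1780  → 55.0494
row 1: Σ corner-gray over 4 cells = 1907  → 58.9771
row 2: Σ corner-gray over 4 cells = 2031  → 62.8120
row 3: Σ corner-gray over 4 cells = 2260  → 69.8942
row 4: Σ corner-gray over 4 cells = 1871  → 57.8638
row 5: Σ corner-gray over 4 cells = 1661  → 51.3692
row 6: Σ corner-gray over 4 cells = 2244  → 69.3994
row 7: Σ corner-gray over 4 cells = 2833  → 87.6152
row 8: Σ corner-gray over 4 cells = 2558  → 79.1104
row 9: Σ corner-gray over 4 cells = 1709  → 52.8536
row 10: Σ corner-gray over 4 cells = 1601  → 49.5136
row 11: Σ corner-gray over 4 cells = 2090  → 64.6367
row 12: Σ corner-gray over 4 cells = 2294  → 70.9457
Σ rows: total corner-gray = 26839  → 830.0404 mm³


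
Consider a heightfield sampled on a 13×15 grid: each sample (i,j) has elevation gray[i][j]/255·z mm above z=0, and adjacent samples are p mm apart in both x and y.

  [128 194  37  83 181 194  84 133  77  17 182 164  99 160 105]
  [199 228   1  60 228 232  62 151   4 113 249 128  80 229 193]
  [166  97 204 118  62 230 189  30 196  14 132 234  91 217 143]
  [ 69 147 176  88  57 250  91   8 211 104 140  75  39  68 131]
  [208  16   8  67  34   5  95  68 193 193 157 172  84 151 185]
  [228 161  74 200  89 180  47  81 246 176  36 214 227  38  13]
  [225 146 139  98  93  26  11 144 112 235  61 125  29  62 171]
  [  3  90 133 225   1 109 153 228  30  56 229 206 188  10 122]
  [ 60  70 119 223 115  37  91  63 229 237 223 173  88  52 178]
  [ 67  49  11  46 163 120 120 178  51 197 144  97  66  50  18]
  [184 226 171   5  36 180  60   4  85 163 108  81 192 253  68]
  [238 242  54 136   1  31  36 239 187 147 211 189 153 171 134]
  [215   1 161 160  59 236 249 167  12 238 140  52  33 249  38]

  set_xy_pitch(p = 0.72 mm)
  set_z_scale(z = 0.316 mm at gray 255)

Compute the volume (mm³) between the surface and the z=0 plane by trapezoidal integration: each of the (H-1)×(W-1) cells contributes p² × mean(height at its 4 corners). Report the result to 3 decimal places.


height_mm = gray/255 × 0.316; cell vol = 0.72² × mean(4 corners)
unit = 0.72² × 0.316 / (4×255) = 0.000160602 mm³ per gray-sum
row 0: Σ corner-gray over 14 cells = 7365  → 1.1828
row 1: Σ corner-gray over 14 cells = 7859  → 1.2622
row 2: Σ corner-gray over 14 cells = 7045  → 1.1314
row 3: Σ corner-gray over 14 cells = 5987  → 0.9615
row 4: Σ corner-gray over 14 cells = 6658  → 1.0693
row 5: Σ corner-gray over 14 cells = 6737  → 1.0820
row 6: Σ corner-gray over 14 cells = 6399  → 1.0277
row 7: Σ corner-gray over 14 cells = 7119  → 1.1433
row 8: Σ corner-gray over 14 cells = 6347  → 1.0193
row 9: Σ corner-gray over 14 cells = 6049  → 0.9715
row 10: Σ corner-gray over 14 cells = 7346  → 1.1798
row 11: Σ corner-gray over 14 cells = 7733  → 1.2419
Σ rows: total corner-gray = 82644  → 13.2728 mm³

13.273


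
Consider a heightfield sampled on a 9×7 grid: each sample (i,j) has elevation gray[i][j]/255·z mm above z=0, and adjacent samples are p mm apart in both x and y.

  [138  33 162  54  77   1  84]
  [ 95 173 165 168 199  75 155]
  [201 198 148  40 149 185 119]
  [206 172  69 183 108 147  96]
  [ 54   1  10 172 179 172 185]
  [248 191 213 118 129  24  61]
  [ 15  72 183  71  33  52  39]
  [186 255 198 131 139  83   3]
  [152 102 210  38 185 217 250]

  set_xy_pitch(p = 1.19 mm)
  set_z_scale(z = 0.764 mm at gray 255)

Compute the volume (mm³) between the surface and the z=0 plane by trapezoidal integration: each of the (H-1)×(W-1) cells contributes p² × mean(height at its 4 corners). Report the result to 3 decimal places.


26.017

height_mm = gray/255 × 0.764; cell vol = 1.19² × mean(4 corners)
unit = 1.19² × 0.764 / (4×255) = 0.00106069 mm³ per gray-sum
row 0: Σ corner-gray over 6 cells = 2686  → 2.8490
row 1: Σ corner-gray over 6 cells = 3570  → 3.7867
row 2: Σ corner-gray over 6 cells = 3420  → 3.6275
row 3: Σ corner-gray over 6 cells = 2967  → 3.1471
row 4: Σ corner-gray over 6 cells = 2966  → 3.1460
row 5: Σ corner-gray over 6 cells = 2535  → 2.6888
row 6: Σ corner-gray over 6 cells = 2677  → 2.8395
row 7: Σ corner-gray over 6 cells = 3707  → 3.9320
Σ rows: total corner-gray = 24528  → 26.0165 mm³


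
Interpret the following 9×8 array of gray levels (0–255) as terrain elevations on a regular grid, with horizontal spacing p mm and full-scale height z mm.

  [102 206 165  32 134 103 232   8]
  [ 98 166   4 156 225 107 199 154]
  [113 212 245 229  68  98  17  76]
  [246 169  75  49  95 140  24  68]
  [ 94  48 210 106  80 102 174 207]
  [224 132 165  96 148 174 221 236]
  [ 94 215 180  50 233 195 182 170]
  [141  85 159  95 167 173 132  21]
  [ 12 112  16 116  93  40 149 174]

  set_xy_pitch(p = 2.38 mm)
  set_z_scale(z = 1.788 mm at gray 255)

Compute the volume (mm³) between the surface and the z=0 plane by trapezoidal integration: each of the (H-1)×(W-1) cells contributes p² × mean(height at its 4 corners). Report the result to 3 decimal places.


299.628

height_mm = gray/255 × 1.788; cell vol = 2.38² × mean(4 corners)
unit = 2.38² × 1.788 / (4×255) = 0.00992936 mm³ per gray-sum
row 0: Σ corner-gray over 7 cells = 3820  → 37.9302
row 1: Σ corner-gray over 7 cells = 3893  → 38.6550
row 2: Σ corner-gray over 7 cells = 3345  → 33.2137
row 3: Σ corner-gray over 7 cells = 3159  → 31.3668
row 4: Σ corner-gray over 7 cells = 4073  → 40.4423
row 5: Σ corner-gray over 7 cells = 4706  → 46.7276
row 6: Σ corner-gray over 7 cells = 4158  → 41.2863
row 7: Σ corner-gray over 7 cells = 3022  → 30.0065
Σ rows: total corner-gray = 30176  → 299.6284 mm³


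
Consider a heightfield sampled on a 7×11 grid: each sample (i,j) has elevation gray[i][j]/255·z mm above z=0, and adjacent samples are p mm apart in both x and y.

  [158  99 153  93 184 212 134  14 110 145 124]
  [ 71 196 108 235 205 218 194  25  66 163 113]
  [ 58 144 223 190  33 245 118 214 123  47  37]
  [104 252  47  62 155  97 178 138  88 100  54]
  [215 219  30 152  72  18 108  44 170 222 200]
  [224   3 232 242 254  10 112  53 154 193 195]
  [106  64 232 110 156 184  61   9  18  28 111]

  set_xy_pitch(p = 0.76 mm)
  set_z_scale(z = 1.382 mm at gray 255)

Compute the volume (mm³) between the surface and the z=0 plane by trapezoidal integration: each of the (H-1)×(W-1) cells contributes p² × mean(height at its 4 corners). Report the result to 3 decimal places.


height_mm = gray/255 × 1.382; cell vol = 0.76² × mean(4 corners)
unit = 0.76² × 1.382 / (4×255) = 0.000782591 mm³ per gray-sum
row 0: Σ corner-gray over 10 cells = 5574  → 4.3622
row 1: Σ corner-gray over 10 cells = 5773  → 4.5179
row 2: Σ corner-gray over 10 cells = 5161  → 4.0390
row 3: Σ corner-gray over 10 cells = 4877  → 3.8167
row 4: Σ corner-gray over 10 cells = 5410  → 4.2338
row 5: Σ corner-gray over 10 cells = 4866  → 3.8081
Σ rows: total corner-gray = 31661  → 24.7776 mm³

24.778
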